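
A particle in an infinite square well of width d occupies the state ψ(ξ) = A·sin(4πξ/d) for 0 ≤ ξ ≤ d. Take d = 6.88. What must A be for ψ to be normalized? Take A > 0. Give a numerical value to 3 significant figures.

A ≈ 0.539

We need A² ∫|f|² dξ = 1, taking the integral from 0 to d.
The integral (without the A² prefactor) comes out to d/2.
Setting this equal to 1 gives A² = 1/(d/2).
Plugging in d = 6.88 yields A = 0.5392.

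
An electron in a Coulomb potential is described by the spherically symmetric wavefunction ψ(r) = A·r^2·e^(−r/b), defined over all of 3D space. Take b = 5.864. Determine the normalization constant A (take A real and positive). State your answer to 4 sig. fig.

We need A² ∫|f|² 4πr² dr = 1, taking the integral from 0 to ∞.
The angular integral contributes 4π, leaving ∫₀^∞ r²|ψ|² dr.
The integral (without the A² prefactor) comes out to 45·π·b^7/2.
Plugging in b = 5.864 yields A = 0.00024359.

A ≈ 0.0002436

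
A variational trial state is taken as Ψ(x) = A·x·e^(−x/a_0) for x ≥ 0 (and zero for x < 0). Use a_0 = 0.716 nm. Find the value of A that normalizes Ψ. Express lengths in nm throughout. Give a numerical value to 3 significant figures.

A ≈ 3.30 nm^(-3/2)

We need A² ∫|f|² dx = 1, taking the integral from 0 to ∞.
With Ψ = A·x·e^(−x/a_0), the integral evaluates to A²·[a_0^3/4].
So A² = (a_0^3/4)^(−1).
With a_0 = 0.716: A² = 10.90 and A = 3.301.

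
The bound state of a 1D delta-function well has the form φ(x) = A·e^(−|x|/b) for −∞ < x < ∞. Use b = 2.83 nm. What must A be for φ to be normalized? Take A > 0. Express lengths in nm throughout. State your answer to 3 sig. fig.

Require ∫ |φ|² dx = 1 over the whole domain.
The integral (without the A² prefactor) comes out to b.
So A² = (b)^(−1).
Plugging in b = 2.83 yields A = 0.5944.

A ≈ 0.594 nm^(-1/2)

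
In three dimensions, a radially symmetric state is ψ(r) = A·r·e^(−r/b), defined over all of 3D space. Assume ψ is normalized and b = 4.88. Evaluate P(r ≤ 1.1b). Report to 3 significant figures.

With dV = 4πr²dr, the probability is ∫|ψ|² dV over r ≤ 1.1b.
The full normalization integral is A²·[3·π·b^5] = 1, fixing A².
Let u = r/b; then A², 4π and the length scale all cancel, so P = ∫_{0}^{1.1} u^4·e^(-2·u) du ÷ ∫_{0}^{∞} u^4·e^(-2·u) du.
An antiderivative of u^4·e^(-2·u) is -(u^4/2 + u^3 + 3·u^2/2 + 3·u/2 + 3/4)·e^(-2·u); evaluating from 0 to 1.1 gives ≈ 0.054372, while the full integral is 3/4.
Taking the ratio yields P = 0.07250.

P ≈ 0.0725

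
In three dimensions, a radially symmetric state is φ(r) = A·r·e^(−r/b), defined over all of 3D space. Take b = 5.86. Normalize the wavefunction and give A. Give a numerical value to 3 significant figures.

The normalization condition is ∫|φ|² 4πr² dr = 1 from 0 to ∞.
(Spherical symmetry: dV = 4πr² dr.)
∫|φ|² 4πr² dr = A²·(3·π·b^5).
Plugging in b = 5.86 yields A = 0.003919.

A ≈ 0.00392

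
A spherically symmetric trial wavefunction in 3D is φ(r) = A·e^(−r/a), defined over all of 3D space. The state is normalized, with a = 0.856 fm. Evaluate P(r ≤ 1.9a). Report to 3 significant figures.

With dV = 4πr²dr, the probability is ∫|φ|² dV over r ≤ 1.9a.
A² is fixed by ∫₀^∞ 4πr²|φ|² dr = 1, i.e. A² = (π·a^3)^(−1).
Let u = r/a; then A², 4π and the length scale all cancel, so P = ∫_{0}^{1.9} u^2·e^(-2·u) du ÷ ∫_{0}^{∞} u^2·e^(-2·u) du.
With ∫ u^2·e^(-2·u) du = -(2·u^2 + 2·u + 1)·e^(-2·u)/4 + C, the region integral is 1/4 - 601·e^(-19/5)/200 and the full one is 1/4.
Taking the ratio yields P = 0.7311.

P ≈ 0.731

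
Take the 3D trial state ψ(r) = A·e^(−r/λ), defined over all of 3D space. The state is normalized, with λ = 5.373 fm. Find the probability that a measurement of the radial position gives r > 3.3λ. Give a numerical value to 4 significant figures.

With dV = 4πr²dr, the probability is ∫|ψ|² dV over r > 3.3λ.
A² is fixed by ∫₀^∞ 4πr²|ψ|² dr = 1, i.e. A² = (π·λ^3)^(−1).
Let u = r/λ; then A², 4π and the length scale all cancel, so P = ∫_{3.3}^{∞} u^2·e^(-2·u) du ÷ ∫_{0}^{∞} u^2·e^(-2·u) du.
With ∫ u^2·e^(-2·u) du = -(2·u^2 + 2·u + 1)·e^(-2·u)/4 + C, the region integral is 1469·e^(-33/5)/200 and the full one is 1/4.
The region integral divided by the full integral gives P = 0.039968.

P ≈ 0.03997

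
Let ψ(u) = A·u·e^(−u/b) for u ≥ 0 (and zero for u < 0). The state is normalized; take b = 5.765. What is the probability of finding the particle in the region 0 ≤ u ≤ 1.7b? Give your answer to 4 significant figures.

P ≈ 0.6603

|ψ|² is the probability density, so P = ∫_{0}^{1.7b} |ψ|² du.
The normalization integral ∫|ψ|²du over the whole domain equals b^3/4·A², and A² cancels in the ratio.
In terms of t = u/b (A² and the length scale cancel between numerator and denominator), P = [∫_{0}^{1.7} t^2·e^(-2·t) dt] / [∫_{0}^{∞} t^2·e^(-2·t) dt].
With ∫ t^2·e^(-2·t) dt = -(2·t^2 + 2·t + 1)·e^(-2·t)/4 + C, the region integral is 1/4 - 509·e^(-17/5)/200 and the full one is 1/4.
Taking the ratio, P = 0.66026.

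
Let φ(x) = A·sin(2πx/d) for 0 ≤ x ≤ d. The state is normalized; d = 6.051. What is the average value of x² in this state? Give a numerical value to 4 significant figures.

⟨x^2⟩ ≈ 11.74

The expectation value is the |φ|²-weighted average of x^2: ∫ x^2|φ|² dx.
With ∫₀^d sin²(nπx/d) dx = d/2, evaluating both integrals, ⟨x²⟩ = -d^2/(8·π^2) + d^2/3.
Putting d = 6.051 gives 11.741.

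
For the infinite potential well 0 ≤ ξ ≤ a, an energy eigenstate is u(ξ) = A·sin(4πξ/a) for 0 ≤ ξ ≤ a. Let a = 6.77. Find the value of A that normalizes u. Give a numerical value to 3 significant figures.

A ≈ 0.544

Require ∫ |u|² dξ = 1 over the whole domain.
The integral (without the A² prefactor) comes out to a/2.
With a = 6.77: A² = 0.2954 and A = 0.5435.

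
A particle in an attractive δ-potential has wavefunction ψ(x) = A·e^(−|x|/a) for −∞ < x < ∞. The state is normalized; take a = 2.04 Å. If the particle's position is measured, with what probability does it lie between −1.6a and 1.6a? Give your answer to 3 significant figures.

P ≈ 0.959

The probability is P = ∫ |ψ|² dx over [−1.6a, 1.6a].
With A² fixed by ∫|ψ|² = 1, i.e. A² = (a)^(−1), substitute and integrate.
By symmetry take twice the x ≥ 0 contribution in numerator and denominator; the 2's cancel. Let u = x/a; then A² and the length scale cancel, so P = ∫_{0}^{1.6} e^(-2·u) du ÷ ∫_{0}^{∞} e^(-2·u) du.
Using ∫ e^(-2·u) du = -e^(-2·u)/2, the numerator is 1/2 - e^(-16/5)/2 and the denominator is 1/2.
The result is P = 0.9592.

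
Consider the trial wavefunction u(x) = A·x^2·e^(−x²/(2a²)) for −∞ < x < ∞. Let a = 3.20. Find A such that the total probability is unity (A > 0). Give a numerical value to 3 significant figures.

A ≈ 0.0473

We need A² ∫|f|² dx = 1, taking the integral from −∞ to ∞.
Using the Gaussian integral ∫_{−∞}^{∞} e^(−αx²) dx = √(π/α), carrying out the integral gives A² · 3·√(π)·a^5/4.
So A² = (3·√(π)·a^5/4)^(−1).
Substituting a = 3.20 gives A² = 0.002242, so A = 0.04735.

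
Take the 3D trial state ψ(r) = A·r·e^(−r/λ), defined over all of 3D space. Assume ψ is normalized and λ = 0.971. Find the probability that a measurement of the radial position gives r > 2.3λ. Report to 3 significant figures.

P ≈ 0.513

With dV = 4πr²dr, the probability is ∫|ψ|² dV over r > 2.3λ.
The full normalization integral is A²·[3·π·λ^5] = 1, fixing A².
Let u = r/λ; then A², 4π and the length scale all cancel, so P = ∫_{2.3}^{∞} u^4·e^(-2·u) du ÷ ∫_{0}^{∞} u^4·e^(-2·u) du.
An antiderivative of u^4·e^(-2·u) is -(u^4/2 + u^3 + 3·u^2/2 + 3·u/2 + 3/4)·e^(-2·u); evaluating from 2.3 to ∞ gives ≈ 0.38493, while the full integral is 3/4.
The region integral divided by the full integral gives P = 0.5132.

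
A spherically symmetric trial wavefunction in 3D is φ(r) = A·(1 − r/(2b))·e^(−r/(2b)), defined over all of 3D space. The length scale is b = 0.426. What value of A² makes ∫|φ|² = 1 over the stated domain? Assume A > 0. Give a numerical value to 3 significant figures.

A^2 ≈ 0.515

Require ∫ |φ|² 4πr² dr = 1 over the whole domain.
In 3D with spherical symmetry the volume element is 4πr² dr.
Using ∫₀^∞ rⁿ e^(−αr) dr = n!/αⁿ⁺¹, ∫|φ|² 4πr² dr = A²·(8·π·b^3).
Hence A² = 1/[8·π·b^3].
Substituting b = 0.426 gives A² = 0.5147, so A = 0.7174.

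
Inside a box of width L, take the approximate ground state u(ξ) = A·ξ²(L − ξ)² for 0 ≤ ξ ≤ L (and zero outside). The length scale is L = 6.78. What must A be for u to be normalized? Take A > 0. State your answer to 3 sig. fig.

A ≈ 0.00456

Require ∫ |u|² dξ = 1 over the whole domain.
Expanding the polynomial and integrating term by term, with u = A·ξ²(L − ξ)², the integral evaluates to A²·[L^9/630].
Hence A² = 1/[L^9/630].
Plugging in L = 6.78 yields A = 0.004562.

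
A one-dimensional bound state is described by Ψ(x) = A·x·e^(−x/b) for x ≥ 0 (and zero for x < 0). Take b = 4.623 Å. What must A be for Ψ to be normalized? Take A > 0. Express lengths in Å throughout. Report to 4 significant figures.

A ≈ 0.2012 Å^(-3/2)

We need A² ∫|f|² dx = 1, taking the integral from 0 to ∞.
Using ∫₀^∞ xⁿ e^(−αx) dx = n!/αⁿ⁺¹, with Ψ = A·x·e^(−x/b), the integral evaluates to A²·[b^3/4].
Hence A² = 1/[b^3/4].
Substituting b = 4.623 gives A² = 0.040484, so A = 0.20121.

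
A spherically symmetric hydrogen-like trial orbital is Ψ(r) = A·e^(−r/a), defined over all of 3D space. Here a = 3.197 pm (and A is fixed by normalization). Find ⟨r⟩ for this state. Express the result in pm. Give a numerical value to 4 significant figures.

⟨r⟩ = ∫ r |Ψ|² 4πr² dr over the full domain.
Evaluating both integrals, ⟨r⟩ = 3·a/2.
Putting a = 3.197 gives 4.7955.

⟨r⟩ ≈ 4.796 pm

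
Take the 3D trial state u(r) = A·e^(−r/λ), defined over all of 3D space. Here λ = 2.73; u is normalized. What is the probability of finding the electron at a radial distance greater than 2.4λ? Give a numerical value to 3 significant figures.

P ≈ 0.143

P = ∫ |u|² 4πr² dr over r > 2.4λ.
The full normalization integral is A²·[π·λ^3] = 1, fixing A².
Substituting t = r/λ, A², 4π and the length scale all cancel in the ratio: P = ∫_{2.4}^{∞} t^2·e^(-2·t) dt / ∫_{0}^{∞} t^2·e^(-2·t) dt.
With ∫ t^2·e^(-2·t) dt = -(2·t^2 + 2·t + 1)·e^(-2·t)/4 + C, the region integral is 433·e^(-24/5)/100 and the full one is 1/4.
This evaluates to P = 0.1425.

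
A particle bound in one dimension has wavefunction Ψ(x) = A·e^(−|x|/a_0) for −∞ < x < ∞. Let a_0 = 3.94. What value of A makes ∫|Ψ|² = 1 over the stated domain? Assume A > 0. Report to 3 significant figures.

Require ∫ |Ψ|² dx = 1 over the whole domain.
With ∫₀^∞ x^0 e^(−αx) dx = 0!/α^1, with Ψ = A·e^(−|x|/a_0), the integral evaluates to A²·[a_0].
So A² = (a_0)^(−1).
With a_0 = 3.94: A² = 0.2538 and A = 0.5038.

A ≈ 0.504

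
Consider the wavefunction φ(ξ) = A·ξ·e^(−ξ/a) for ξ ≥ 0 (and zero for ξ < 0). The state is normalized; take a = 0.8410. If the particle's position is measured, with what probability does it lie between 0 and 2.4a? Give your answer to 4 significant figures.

P ≈ 0.8575

The probability is P = ∫ |φ|² dξ over [0, 2.4a].
With A² fixed by ∫|φ|² = 1, i.e. A² = (a^3/4)^(−1), substitute and integrate.
Substituting u = ξ/a, A² and the length scale cancel in the ratio: P = ∫_{0}^{2.4} u^2·e^(-2·u) du / ∫_{0}^{∞} u^2·e^(-2·u) du.
Using ∫ u^2·e^(-2·u) du = -(2·u^2 + 2·u + 1)·e^(-2·u)/4, the numerator is 1/4 - 433·e^(-24/5)/100 and the denominator is 1/4.
Taking the ratio, P = 0.85746.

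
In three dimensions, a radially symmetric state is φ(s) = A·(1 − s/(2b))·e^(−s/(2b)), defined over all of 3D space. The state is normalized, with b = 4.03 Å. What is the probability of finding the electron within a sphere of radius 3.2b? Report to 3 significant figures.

P ≈ 0.0858

P = ∫ |φ|² 4πs² ds over s ≤ 3.2b.
Normalization gives A² = 1/(8·π·b^3).
In terms of u = s/b (A², 4π and the length scale all cancel between numerator and denominator), P = [∫_{0}^{3.2} u^2·(1 - u/2)^2·e^(-u) du] / [∫_{0}^{∞} u^2·(1 - u/2)^2·e^(-u) du].
An antiderivative of u^2·(1 - u/2)^2·e^(-u) is -(u^4/4 + u^2 + 2·u + 2)·e^(-u); evaluating from 0 to 3.2 gives ≈ 0.17164, while the full integral is 2.
This evaluates to P = 0.08582.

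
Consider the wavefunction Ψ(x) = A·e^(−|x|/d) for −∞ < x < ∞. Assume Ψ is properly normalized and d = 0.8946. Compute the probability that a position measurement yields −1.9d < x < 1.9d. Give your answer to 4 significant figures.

|Ψ|² is the probability density, so P = ∫_{−1.9d}^{1.9d} |Ψ|² dx.
The normalization integral ∫|Ψ|²dx over the whole domain equals d·A², and A² cancels in the ratio.
Both integrals are even about x = 0, so only the x ≥ 0 halves are needed (the factors of 2 cancel). In terms of u = x/d (A² and the length scale cancel between numerator and denominator), P = [∫_{0}^{1.9} e^(-2·u) du] / [∫_{0}^{∞} e^(-2·u) du].
With ∫ e^(-2·u) du = -e^(-2·u)/2 + C, the region integral is 1/2 - e^(-19/5)/2 and the full one is 1/2.
Evaluating gives P = 0.97763.

P ≈ 0.9776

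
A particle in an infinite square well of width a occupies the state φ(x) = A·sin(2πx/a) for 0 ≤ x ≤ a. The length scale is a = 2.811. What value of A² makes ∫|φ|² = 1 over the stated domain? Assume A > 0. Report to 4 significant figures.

The normalization condition is ∫|φ|² dx = 1 from 0 to a.
With ∫₀^a sin²(nπx/a) dx = a/2, carrying out the integral gives A² · a/2.
Setting this equal to 1 gives A² = 1/(a/2).
Plugging in a = 2.811 yields A = 0.84350.

A^2 ≈ 0.7115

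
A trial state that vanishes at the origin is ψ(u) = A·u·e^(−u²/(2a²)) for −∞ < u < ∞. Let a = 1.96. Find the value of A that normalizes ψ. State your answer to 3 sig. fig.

A ≈ 0.387

The normalization condition is ∫|ψ|² du = 1 from −∞ to ∞.
Differentiating ∫e^(−αu²) du = √(π/α) under α to get the higher moments, the integral (without the A² prefactor) comes out to √(π)·a^3/2.
With a = 1.96: A² = 0.1499 and A = 0.3871.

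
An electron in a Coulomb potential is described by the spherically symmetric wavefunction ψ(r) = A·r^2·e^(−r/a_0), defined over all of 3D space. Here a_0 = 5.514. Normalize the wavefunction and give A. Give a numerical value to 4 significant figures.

We need A² ∫|f|² 4πr² dr = 1, taking the integral from 0 to ∞.
(Spherical symmetry: dV = 4πr² dr.)
With ∫₀^∞ r^6 e^(−αr) dr = 6!/α^7, carrying out the integral gives A² · 45·π·a_0^7/2.
So A² = (45·π·a_0^7/2)^(−1).
With a_0 = 5.514: A² = 9.1285E-8 and A = 0.00030213.

A ≈ 0.0003021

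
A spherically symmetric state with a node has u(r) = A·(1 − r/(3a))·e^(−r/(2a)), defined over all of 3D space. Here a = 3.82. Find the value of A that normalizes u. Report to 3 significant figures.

We need A² ∫|f|² 4πr² dr = 1, taking the integral from 0 to ∞.
With u = A·(1 − r/(3a))·e^(−r/(2a)), the integral evaluates to A²·[8·π·a^3/3].
Plugging in a = 3.82 yields A = 0.04627.

A ≈ 0.0463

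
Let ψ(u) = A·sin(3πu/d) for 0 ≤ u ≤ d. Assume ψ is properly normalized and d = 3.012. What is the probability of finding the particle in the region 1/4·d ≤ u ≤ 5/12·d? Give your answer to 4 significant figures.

P ≈ 0.06056

P = ∫_{1/4·d}^{5/12·d} |ψ(u)|² du.
With A² fixed by ∫|ψ|² = 1, i.e. A² = (d/2)^(−1), substitute and integrate.
Substituting t = u/d, A² and the length scale cancel in the ratio: P = ∫_{1/4}^{5/12} sin(3·π·t)^2 dt / ∫_{0}^{1} sin(3·π·t)^2 dt.
With ∫ sin(3·π·t)^2 dt = t/2 - sin(6·π·t)/(12·π) + C, the region integral is 1/12 - 1/(6·π) and the full one is 1/2.
Taking the ratio, P = (-2 + π)/(6·π).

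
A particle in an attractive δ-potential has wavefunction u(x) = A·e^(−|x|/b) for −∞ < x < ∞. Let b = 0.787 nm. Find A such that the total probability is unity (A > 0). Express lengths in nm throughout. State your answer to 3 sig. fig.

We need A² ∫|f|² dx = 1, taking the integral from −∞ to ∞.
Using ∫₀^∞ xⁿ e^(−αx) dx = n!/αⁿ⁺¹, carrying out the integral gives A² · b.
Setting this equal to 1 gives A² = 1/(b).
With b = 0.787: A² = 1.271 and A = 1.127.

A ≈ 1.13 nm^(-1/2)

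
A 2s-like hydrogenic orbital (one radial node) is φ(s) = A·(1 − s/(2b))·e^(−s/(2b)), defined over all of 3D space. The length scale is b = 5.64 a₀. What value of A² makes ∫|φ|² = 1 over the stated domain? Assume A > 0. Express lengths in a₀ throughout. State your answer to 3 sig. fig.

Normalization requires ∫|φ|² 4πs² ds = 1, integrated from 0 to ∞.
In 3D with spherical symmetry the volume element is 4πs² ds.
With ∫₀^∞ s^4 e^(−αs) ds = 4!/α^5, the integral (without the A² prefactor) comes out to 8·π·b^3.
Hence A² = 1/[8·π·b^3].
With b = 5.64: A² = 0.0002218 and A = 0.01489.

A^2 ≈ 0.000222 a₀^(-3)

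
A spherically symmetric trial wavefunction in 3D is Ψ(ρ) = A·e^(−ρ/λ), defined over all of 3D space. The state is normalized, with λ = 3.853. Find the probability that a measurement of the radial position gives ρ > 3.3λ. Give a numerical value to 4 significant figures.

With dV = 4πρ²dρ, the probability is ∫|Ψ|² dV over ρ > 3.3λ.
The full normalization integral is A²·[π·λ^3] = 1, fixing A².
Let u = ρ/λ; then A², 4π and the length scale all cancel, so P = ∫_{3.3}^{∞} u^2·e^(-2·u) du ÷ ∫_{0}^{∞} u^2·e^(-2·u) du.
With ∫ u^2·e^(-2·u) du = -(2·u^2 + 2·u + 1)·e^(-2·u)/4 + C, the region integral is 1469·e^(-33/5)/200 and the full one is 1/4.
Taking the ratio yields P = 0.039968.

P ≈ 0.03997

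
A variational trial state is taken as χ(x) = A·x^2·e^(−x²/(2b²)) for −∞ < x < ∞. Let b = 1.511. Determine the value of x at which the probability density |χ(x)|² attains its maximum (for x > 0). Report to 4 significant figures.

The maximum of |χ(x)|² occurs where its derivative vanishes.
Solving yields x = √(2)·b.
With b = 1.511, the value of x > 0 at which the probability density is greatest is 2.1369.

x ≈ 2.137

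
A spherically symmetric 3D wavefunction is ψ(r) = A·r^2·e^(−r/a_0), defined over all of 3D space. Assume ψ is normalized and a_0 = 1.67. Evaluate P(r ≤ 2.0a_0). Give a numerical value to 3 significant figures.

With dV = 4πr²dr, the probability is ∫|ψ|² dV over r ≤ 2.0a_0.
A² is fixed by ∫₀^∞ 4πr²|ψ|² dr = 1, i.e. A² = (45·π·a_0^7/2)^(−1).
Let u = r/a_0; then A², 4π and the length scale all cancel, so P = ∫_{0}^{2.0} u^6·e^(-2·u) du ÷ ∫_{0}^{∞} u^6·e^(-2·u) du.
An antiderivative of u^6·e^(-2·u) is -(4·u^6 + 12·u^5 + 30·u^4 + 60·u^3 + 90·u^2 + 90·u + 45)·e^(-2·u)/8; evaluating from 0 to 2.0 gives 45/8 - 2185·e^(-4)/8, while the full integral is 45/8.
This evaluates to P = 0.1107.

P ≈ 0.111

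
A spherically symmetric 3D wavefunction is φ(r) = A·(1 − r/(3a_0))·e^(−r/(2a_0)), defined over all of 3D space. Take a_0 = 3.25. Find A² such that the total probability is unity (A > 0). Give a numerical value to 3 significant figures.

We need A² ∫|f|² 4πr² dr = 1, taking the integral from 0 to ∞.
(Spherical symmetry: dV = 4πr² dr.)
Using ∫₀^∞ rⁿ e^(−αr) dr = n!/αⁿ⁺¹, carrying out the integral gives A² · 8·π·a_0^3/3.
Hence A² = 1/[8·π·a_0^3/3].
Plugging in a_0 = 3.25 yields A = 0.05897.

A^2 ≈ 0.00348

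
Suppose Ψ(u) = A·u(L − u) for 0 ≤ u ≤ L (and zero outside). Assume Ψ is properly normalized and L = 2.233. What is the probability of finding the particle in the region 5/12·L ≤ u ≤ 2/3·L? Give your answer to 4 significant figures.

|Ψ|² is the probability density, so P = ∫_{5/12·L}^{2/3·L} |Ψ|² du.
The normalization integral ∫|Ψ|²du over the whole domain equals L^5/30·A², and A² cancels in the ratio.
In terms of t = u/L (A² and the length scale cancel between numerator and denominator), P = [∫_{5/12}^{2/3} t^2·(1 - t)^2 dt] / [∫_{0}^{1} t^2·(1 - t)^2 dt].
Using ∫ t^2·(1 - t)^2 dt = t^3·(6·t^2 - 15·t + 10)/30, the numerator is ≈ 0.0147835 and the denominator is 1/30.
Taking the ratio, P = 0.44350.

P ≈ 0.4435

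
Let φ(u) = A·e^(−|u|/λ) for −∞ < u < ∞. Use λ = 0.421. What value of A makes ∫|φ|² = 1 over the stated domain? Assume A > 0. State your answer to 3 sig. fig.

The normalization condition is ∫|φ|² du = 1 from −∞ to ∞.
With φ = A·e^(−|u|/λ), the integral evaluates to A²·[λ].
Substituting λ = 0.421 gives A² = 2.375, so A = 1.541.

A ≈ 1.54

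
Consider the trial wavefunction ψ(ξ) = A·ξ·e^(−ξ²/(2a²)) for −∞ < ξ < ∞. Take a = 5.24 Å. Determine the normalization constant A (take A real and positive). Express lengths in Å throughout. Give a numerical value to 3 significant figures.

A ≈ 0.0886 Å^(-3/2)

We need A² ∫|f|² dξ = 1, taking the integral from −∞ to ∞.
Using the Gaussian integral ∫_{−∞}^{∞} e^(−αξ²) dξ = √(π/α), the integral (without the A² prefactor) comes out to √(π)·a^3/2.
Hence A² = 1/[√(π)·a^3/2].
With a = 5.24: A² = 0.007843 and A = 0.08856.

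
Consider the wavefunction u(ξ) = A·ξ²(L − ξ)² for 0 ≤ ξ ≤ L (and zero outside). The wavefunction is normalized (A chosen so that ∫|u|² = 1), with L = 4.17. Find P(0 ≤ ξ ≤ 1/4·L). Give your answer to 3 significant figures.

P = ∫_{0}^{1/4·L} |u(ξ)|² dξ.
With A² fixed by ∫|u|² = 1, i.e. A² = (L^9/630)^(−1), substitute and integrate.
Let t = ξ/L; then A² and the length scale cancel, so P = ∫_{0}^{1/4} t^4·(1 - t)^4 dt ÷ ∫_{0}^{1} t^4·(1 - t)^4 dt.
With ∫ t^4·(1 - t)^4 dt = t^5·(70·t^4 - 315·t^3 + 540·t^2 - 420·t + 126)/630 + C, the region integral is ≈ 0.000077662 and the full one is 1/630.
This works out to P = 0.04893.

P ≈ 0.0489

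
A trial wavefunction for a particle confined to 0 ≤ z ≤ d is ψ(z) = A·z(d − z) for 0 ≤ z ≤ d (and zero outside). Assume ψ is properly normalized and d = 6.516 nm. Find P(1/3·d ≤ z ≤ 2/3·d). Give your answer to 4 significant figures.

P ≈ 0.5802

|ψ|² is the probability density, so P = ∫_{1/3·d}^{2/3·d} |ψ|² dz.
With A² fixed by ∫|ψ|² = 1, i.e. A² = (d^5/30)^(−1), substitute and integrate.
Substituting u = z/d, A² and the length scale cancel in the ratio: P = ∫_{1/3}^{2/3} u^2·(1 - u)^2 du / ∫_{0}^{1} u^2·(1 - u)^2 du.
Using ∫ u^2·(1 - u)^2 du = u^3·(6·u^2 - 15·u + 10)/30, the numerator is 47/2430 and the denominator is 1/30.
Taking the ratio, P = 47/81.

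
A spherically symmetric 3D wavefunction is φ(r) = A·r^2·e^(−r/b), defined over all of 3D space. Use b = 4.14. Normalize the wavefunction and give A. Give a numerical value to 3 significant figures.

We need A² ∫|f|² 4πr² dr = 1, taking the integral from 0 to ∞.
In 3D with spherical symmetry the volume element is 4πr² dr.
With φ = A·r^2·e^(−r/b), the integral evaluates to A²·[45·π·b^7/2].
So A² = (45·π·b^7/2)^(−1).
Substituting b = 4.14 gives A² = 6.787E-7, so A = 0.0008238.

A ≈ 0.000824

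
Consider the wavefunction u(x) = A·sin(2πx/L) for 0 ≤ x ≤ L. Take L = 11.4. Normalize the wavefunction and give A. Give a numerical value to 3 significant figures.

Require ∫ |u|² dx = 1 over the whole domain.
With ∫₀^L sin²(nπx/L) dx = L/2, the integral (without the A² prefactor) comes out to L/2.
Substituting L = 11.4 gives A² = 0.1754, so A = 0.4189.

A ≈ 0.419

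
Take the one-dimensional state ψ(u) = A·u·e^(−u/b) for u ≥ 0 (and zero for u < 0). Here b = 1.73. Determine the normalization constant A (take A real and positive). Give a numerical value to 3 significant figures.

The normalization condition is ∫|ψ|² du = 1 from 0 to ∞.
∫|ψ|² du = A²·(b^3/4).
So A² = (b^3/4)^(−1).
Plugging in b = 1.73 yields A = 0.8789.

A ≈ 0.879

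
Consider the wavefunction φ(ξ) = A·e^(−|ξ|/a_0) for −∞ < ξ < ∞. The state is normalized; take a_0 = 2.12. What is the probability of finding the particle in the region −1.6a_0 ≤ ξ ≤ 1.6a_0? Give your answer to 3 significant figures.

P ≈ 0.959

P = ∫_{−1.6a_0}^{1.6a_0} |φ(ξ)|² dξ.
The normalization integral ∫|φ|²dξ over the whole domain equals a_0·A², and A² cancels in the ratio.
Both integrals are even about ξ = 0, so only the ξ ≥ 0 halves are needed (the factors of 2 cancel). In terms of u = ξ/a_0 (A² and the length scale cancel between numerator and denominator), P = [∫_{0}^{1.6} e^(-2·u) du] / [∫_{0}^{∞} e^(-2·u) du].
With ∫ e^(-2·u) du = -e^(-2·u)/2 + C, the region integral is 1/2 - e^(-16/5)/2 and the full one is 1/2.
Taking the ratio, P = 0.9592.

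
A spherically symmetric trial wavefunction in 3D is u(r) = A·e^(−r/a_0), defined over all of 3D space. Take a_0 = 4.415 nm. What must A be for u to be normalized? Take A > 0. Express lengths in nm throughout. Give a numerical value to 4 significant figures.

The normalization condition is ∫|u|² 4πr² dr = 1 from 0 to ∞.
The angular integral contributes 4π, leaving ∫₀^∞ r²|u|² dr.
With ∫₀^∞ r^2 e^(−αr) dr = 2!/α^3, carrying out the integral gives A² · π·a_0^3.
So A² = (π·a_0^3)^(−1).
Substituting a_0 = 4.415 gives A² = 0.0036988, so A = 0.060818.

A ≈ 0.06082 nm^(-3/2)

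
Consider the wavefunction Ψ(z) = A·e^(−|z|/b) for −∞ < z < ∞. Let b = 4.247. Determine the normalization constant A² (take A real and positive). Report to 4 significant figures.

A^2 ≈ 0.2355

Require ∫ |Ψ|² dz = 1 over the whole domain.
With ∫₀^∞ z^0 e^(−αz) dz = 0!/α^1, carrying out the integral gives A² · b.
Substituting b = 4.247 gives A² = 0.23546, so A = 0.48524.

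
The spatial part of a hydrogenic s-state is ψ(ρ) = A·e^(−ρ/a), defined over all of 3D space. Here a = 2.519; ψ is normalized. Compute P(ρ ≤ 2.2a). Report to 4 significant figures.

P ≈ 0.8149

With dV = 4πρ²dρ, the probability is ∫|ψ|² dV over ρ ≤ 2.2a.
A² is fixed by ∫₀^∞ 4πρ²|ψ|² dρ = 1, i.e. A² = (π·a^3)^(−1).
Let u = ρ/a; then A², 4π and the length scale all cancel, so P = ∫_{0}^{2.2} u^2·e^(-2·u) du ÷ ∫_{0}^{∞} u^2·e^(-2·u) du.
An antiderivative of u^2·e^(-2·u) is -(2·u^2 + 2·u + 1)·e^(-2·u)/4; evaluating from 0 to 2.2 gives 1/4 - 377·e^(-22/5)/100, while the full integral is 1/4.
The region integral divided by the full integral gives P = 0.81486.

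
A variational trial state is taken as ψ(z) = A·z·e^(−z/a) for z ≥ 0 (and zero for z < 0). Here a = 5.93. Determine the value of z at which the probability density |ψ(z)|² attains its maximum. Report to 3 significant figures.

z ≈ 5.93

The maximum of |ψ(z)|² occurs where its derivative vanishes.
This gives z = a.
With a = 5.93, the most probable position is 5.930.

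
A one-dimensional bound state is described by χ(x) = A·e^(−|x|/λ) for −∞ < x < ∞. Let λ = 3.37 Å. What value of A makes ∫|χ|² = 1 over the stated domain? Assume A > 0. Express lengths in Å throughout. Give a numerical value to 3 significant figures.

The normalization condition is ∫|χ|² dx = 1 from −∞ to ∞.
The integral (without the A² prefactor) comes out to λ.
Setting this equal to 1 gives A² = 1/(λ).
Plugging in λ = 3.37 yields A = 0.5447.

A ≈ 0.545 Å^(-1/2)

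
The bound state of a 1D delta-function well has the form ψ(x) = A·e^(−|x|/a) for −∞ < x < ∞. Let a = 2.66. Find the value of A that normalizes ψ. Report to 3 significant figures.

Normalization requires ∫|ψ|² dx = 1, integrated from −∞ to ∞.
Recall ∫₀^∞ x^m e^(−x/β) dx = m!·β^(m+1), ∫|ψ|² dx = A²·(a).
Plugging in a = 2.66 yields A = 0.6131.

A ≈ 0.613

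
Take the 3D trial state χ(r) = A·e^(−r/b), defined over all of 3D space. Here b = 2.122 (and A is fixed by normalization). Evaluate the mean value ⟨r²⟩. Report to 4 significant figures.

⟨r^2⟩ ≈ 13.51

The expectation value is the |χ|²-weighted average of r^2: ∫ r^2|χ|² 4πr² dr.
Evaluating both integrals, ⟨r²⟩ = 3·b^2.
Putting b = 2.122 gives 13.509.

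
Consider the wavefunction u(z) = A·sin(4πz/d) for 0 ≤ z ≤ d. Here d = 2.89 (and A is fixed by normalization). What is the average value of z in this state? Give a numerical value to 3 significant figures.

By definition ⟨z⟩ = ∫ z |u(z)|² dz.
Evaluating both integrals, ⟨z⟩ = d/2.
Putting d = 2.89 gives 1.445.

⟨z⟩ ≈ 1.45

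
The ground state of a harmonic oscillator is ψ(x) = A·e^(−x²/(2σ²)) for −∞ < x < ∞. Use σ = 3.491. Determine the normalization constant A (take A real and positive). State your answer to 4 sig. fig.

Normalization requires ∫|ψ|² dx = 1, integrated from −∞ to ∞.
Differentiating ∫e^(−αx²) dx = √(π/α) under α to get the higher moments, the integral (without the A² prefactor) comes out to √(π)·σ.
Hence A² = 1/[√(π)·σ].
With σ = 3.491: A² = 0.16161 and A = 0.40201.

A ≈ 0.4020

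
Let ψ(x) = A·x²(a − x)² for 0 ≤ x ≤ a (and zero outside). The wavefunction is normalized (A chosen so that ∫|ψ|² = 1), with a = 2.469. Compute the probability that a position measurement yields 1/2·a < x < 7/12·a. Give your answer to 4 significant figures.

P ≈ 0.1977

|ψ|² is the probability density, so P = ∫_{1/2·a}^{7/12·a} |ψ|² dx.
Since A² = 1/(a^9/630), this is the region integral divided by the full normalization integral.
Substituting u = x/a, A² and the length scale cancel in the ratio: P = ∫_{1/2}^{7/12} u^4·(1 - u)^4 du / ∫_{0}^{1} u^4·(1 - u)^4 du.
Using ∫ u^4·(1 - u)^4 du = u^5·(70·u^4 - 315·u^3 + 540·u^2 - 420·u + 126)/630, the numerator is ≈ 0.000313762 and the denominator is 1/630.
Taking the ratio, P = 0.19767.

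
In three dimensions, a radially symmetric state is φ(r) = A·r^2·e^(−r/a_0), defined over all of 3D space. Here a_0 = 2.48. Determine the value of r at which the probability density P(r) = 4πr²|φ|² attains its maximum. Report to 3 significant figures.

r ≈ 7.44

Differentiate P(r) = 4πr²|φ|² with respect to r and set to zero.
Solving yields r = 3·a_0.
With a_0 = 2.48, the most probable radial distance is 7.440.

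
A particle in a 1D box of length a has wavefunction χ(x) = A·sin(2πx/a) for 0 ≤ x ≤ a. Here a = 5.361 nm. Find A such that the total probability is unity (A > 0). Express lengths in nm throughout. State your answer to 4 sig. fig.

Normalization requires ∫|χ|² dx = 1, integrated from 0 to a.
∫|χ|² dx = A²·(a/2).
So A² = (a/2)^(−1).
With a = 5.361: A² = 0.37306 and A = 0.61079.

A ≈ 0.6108 nm^(-1/2)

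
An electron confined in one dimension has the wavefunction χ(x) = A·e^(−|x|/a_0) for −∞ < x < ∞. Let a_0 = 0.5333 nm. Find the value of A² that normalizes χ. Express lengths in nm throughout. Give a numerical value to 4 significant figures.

We need A² ∫|f|² dx = 1, taking the integral from −∞ to ∞.
With ∫₀^∞ x^0 e^(−αx) dx = 0!/α^1, the integral (without the A² prefactor) comes out to a_0.
Hence A² = 1/[a_0].
Plugging in a_0 = 0.5333 yields A = 1.3693.

A^2 ≈ 1.875 nm^(-1)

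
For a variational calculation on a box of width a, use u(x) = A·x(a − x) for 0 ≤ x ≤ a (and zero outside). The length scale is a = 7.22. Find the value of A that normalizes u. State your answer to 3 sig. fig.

We need A² ∫|f|² dx = 1, taking the integral from 0 to a.
Expanding the polynomial and integrating term by term, carrying out the integral gives A² · a^5/30.
So A² = (a^5/30)^(−1).
With a = 7.22: A² = 0.001529 and A = 0.03910.

A ≈ 0.0391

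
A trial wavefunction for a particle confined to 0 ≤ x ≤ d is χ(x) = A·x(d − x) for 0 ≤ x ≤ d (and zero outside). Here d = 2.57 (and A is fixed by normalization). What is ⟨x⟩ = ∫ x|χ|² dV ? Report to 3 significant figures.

⟨x⟩ ≈ 1.29

By definition ⟨x⟩ = ∫ x |χ(x)|² dx.
Evaluating both integrals, ⟨x⟩ = d/2.
Putting d = 2.57 gives 1.285.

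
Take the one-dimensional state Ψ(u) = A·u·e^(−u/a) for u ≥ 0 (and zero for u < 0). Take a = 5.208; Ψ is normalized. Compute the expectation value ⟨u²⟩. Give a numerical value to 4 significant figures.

⟨u²⟩ = ∫ u^2 |Ψ|² du over the full domain.
Recall ∫₀^∞ u^m e^(−u/β) du = m!·β^(m+1), the ratio of the moment integral to the normalization integral gives ⟨u²⟩ = 3·a^2.
With a = 5.208, ⟨u^2⟩ = 81.370.

⟨u^2⟩ ≈ 81.37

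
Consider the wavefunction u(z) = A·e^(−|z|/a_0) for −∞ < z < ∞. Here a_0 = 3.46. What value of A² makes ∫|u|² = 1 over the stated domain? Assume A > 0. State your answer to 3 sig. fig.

We need A² ∫|f|² dz = 1, taking the integral from −∞ to ∞.
Using ∫₀^∞ zⁿ e^(−αz) dz = n!/αⁿ⁺¹, with u = A·e^(−|z|/a_0), the integral evaluates to A²·[a_0].
Hence A² = 1/[a_0].
With a_0 = 3.46: A² = 0.2890 and A = 0.5376.

A^2 ≈ 0.289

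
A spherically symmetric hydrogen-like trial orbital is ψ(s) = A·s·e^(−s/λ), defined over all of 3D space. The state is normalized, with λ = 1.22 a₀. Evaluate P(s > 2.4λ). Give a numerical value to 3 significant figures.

With dV = 4πs²ds, the probability is ∫|ψ|² dV over s > 2.4λ.
A² is fixed by ∫₀^∞ 4πs²|ψ|² ds = 1, i.e. A² = (3·π·λ^5)^(−1).
Substituting u = s/λ, A², 4π and the length scale all cancel in the ratio: P = ∫_{2.4}^{∞} u^4·e^(-2·u) du / ∫_{0}^{∞} u^4·e^(-2·u) du.
An antiderivative of u^4·e^(-2·u) is -(u^4/2 + u^3 + 3·u^2/2 + 3·u/2 + 3/4)·e^(-2·u); evaluating from 2.4 to ∞ gives ≈ 0.35719, while the full integral is 3/4.
The region integral divided by the full integral gives P = 0.4763.

P ≈ 0.476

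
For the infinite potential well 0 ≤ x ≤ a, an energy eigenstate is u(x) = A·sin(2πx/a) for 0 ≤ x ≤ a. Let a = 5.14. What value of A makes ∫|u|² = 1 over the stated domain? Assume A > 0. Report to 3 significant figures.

The normalization condition is ∫|u|² dx = 1 from 0 to a.
Using sin²θ = (1 − cos 2θ)/2, the integral (without the A² prefactor) comes out to a/2.
So A² = (a/2)^(−1).
With a = 5.14: A² = 0.3891 and A = 0.6238.

A ≈ 0.624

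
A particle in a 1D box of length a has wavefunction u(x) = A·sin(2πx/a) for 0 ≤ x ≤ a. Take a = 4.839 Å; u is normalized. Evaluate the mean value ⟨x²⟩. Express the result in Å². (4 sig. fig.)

⟨x²⟩ = ∫ x^2 |u|² dx over the full domain.
Using sin²θ = (1 − cos 2θ)/2, the ratio of the moment integral to the normalization integral gives ⟨x²⟩ = -a^2/(8·π^2) + a^2/3.
With a = 4.839, ⟨x^2⟩ = 7.5087.

⟨x^2⟩ ≈ 7.509 Å^2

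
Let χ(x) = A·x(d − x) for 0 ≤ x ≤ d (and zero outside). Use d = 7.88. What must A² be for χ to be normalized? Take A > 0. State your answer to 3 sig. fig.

We need A² ∫|f|² dx = 1, taking the integral from 0 to d.
The integral (without the A² prefactor) comes out to d^5/30.
Setting this equal to 1 gives A² = 1/(d^5/30).
Substituting d = 7.88 gives A² = 0.0009874, so A = 0.03142.

A^2 ≈ 0.000987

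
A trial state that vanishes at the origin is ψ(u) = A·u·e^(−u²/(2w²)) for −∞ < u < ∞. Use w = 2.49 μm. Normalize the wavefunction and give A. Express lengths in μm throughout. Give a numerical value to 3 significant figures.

Require ∫ |ψ|² du = 1 over the whole domain.
The integral (without the A² prefactor) comes out to √(π)·w^3/2.
Hence A² = 1/[√(π)·w^3/2].
Plugging in w = 2.49 yields A = 0.2704.

A ≈ 0.270 μm^(-3/2)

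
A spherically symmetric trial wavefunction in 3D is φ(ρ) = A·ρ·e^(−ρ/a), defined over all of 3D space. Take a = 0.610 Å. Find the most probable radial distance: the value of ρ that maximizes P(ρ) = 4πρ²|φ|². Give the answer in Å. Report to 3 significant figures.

ρ ≈ 1.22 Å

Set d/dρ [P(ρ) = 4πρ²|φ|²] = 0 and solve for ρ > 0.
This gives ρ = 2·a.
With a = 0.610, the most probable radial distance is 1.220 Å.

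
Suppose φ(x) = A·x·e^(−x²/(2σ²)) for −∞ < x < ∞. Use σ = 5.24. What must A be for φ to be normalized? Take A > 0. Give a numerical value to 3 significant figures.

A ≈ 0.0886

We need A² ∫|f|² dx = 1, taking the integral from −∞ to ∞.
Using the Gaussian integral ∫_{−∞}^{∞} e^(−αx²) dx = √(π/α), ∫|φ|² dx = A²·(√(π)·σ^3/2).
So A² = (√(π)·σ^3/2)^(−1).
Plugging in σ = 5.24 yields A = 0.08856.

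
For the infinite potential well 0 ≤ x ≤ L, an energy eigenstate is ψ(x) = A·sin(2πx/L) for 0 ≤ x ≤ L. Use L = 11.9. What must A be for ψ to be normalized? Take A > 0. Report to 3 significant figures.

The normalization condition is ∫|ψ|² dx = 1 from 0 to L.
∫|ψ|² dx = A²·(L/2).
So A² = (L/2)^(−1).
With L = 11.9: A² = 0.1681 and A = 0.4100.

A ≈ 0.410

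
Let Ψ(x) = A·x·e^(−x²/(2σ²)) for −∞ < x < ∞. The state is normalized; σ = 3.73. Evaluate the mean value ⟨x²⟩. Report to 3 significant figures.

The expectation value is the |Ψ|²-weighted average of x^2: ∫ x^2|Ψ|² dx.
Using the Gaussian integral ∫_{−∞}^{∞} e^(−αx²) dx = √(π/α), evaluating both integrals, ⟨x²⟩ = 3·σ^2/2.
Putting σ = 3.73 gives 20.87.

⟨x^2⟩ ≈ 20.9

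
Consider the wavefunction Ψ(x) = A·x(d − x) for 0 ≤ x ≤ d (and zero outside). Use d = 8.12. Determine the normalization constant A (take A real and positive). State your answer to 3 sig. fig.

A ≈ 0.0292

The normalization condition is ∫|Ψ|² dx = 1 from 0 to d.
The integral (without the A² prefactor) comes out to d^5/30.
So A² = (d^5/30)^(−1).
Plugging in d = 8.12 yields A = 0.02915.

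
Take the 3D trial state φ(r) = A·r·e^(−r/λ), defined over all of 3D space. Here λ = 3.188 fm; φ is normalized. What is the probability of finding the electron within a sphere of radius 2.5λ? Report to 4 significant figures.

P ≈ 0.5595

P = ∫ |φ|² 4πr² dr over r ≤ 2.5λ.
A² is fixed by ∫₀^∞ 4πr²|φ|² dr = 1, i.e. A² = (3·π·λ^5)^(−1).
In terms of u = r/λ (A², 4π and the length scale all cancel between numerator and denominator), P = [∫_{0}^{2.5} u^4·e^(-2·u) du] / [∫_{0}^{∞} u^4·e^(-2·u) du].
With ∫ u^4·e^(-2·u) du = -(u^4/2 + u^3 + 3·u^2/2 + 3·u/2 + 3/4)·e^(-2·u) + C, the region integral is 3/4 - 1569·e^(-5)/32 and the full one is 3/4.
This evaluates to P = 0.55951.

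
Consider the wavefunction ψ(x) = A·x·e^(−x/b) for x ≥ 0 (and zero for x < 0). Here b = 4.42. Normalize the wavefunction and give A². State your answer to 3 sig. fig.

A^2 ≈ 0.0463

We need A² ∫|f|² dx = 1, taking the integral from 0 to ∞.
The integral (without the A² prefactor) comes out to b^3/4.
Setting this equal to 1 gives A² = 1/(b^3/4).
Plugging in b = 4.42 yields A = 0.2152.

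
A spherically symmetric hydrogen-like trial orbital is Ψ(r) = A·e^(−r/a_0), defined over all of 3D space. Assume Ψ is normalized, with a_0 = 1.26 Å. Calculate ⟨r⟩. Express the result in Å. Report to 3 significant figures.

⟨r⟩ = ∫ r |Ψ|² 4πr² dr over the full domain.
Evaluating both integrals, ⟨r⟩ = 3·a_0/2.
With a_0 = 1.26, ⟨r⟩ = 1.890.

⟨r⟩ ≈ 1.89 Å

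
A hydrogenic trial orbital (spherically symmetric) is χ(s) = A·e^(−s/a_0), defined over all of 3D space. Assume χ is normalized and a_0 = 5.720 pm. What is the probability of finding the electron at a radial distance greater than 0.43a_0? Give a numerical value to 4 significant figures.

P ≈ 0.9436

With dV = 4πs²ds, the probability is ∫|χ|² dV over s > 0.43a_0.
A² is fixed by ∫₀^∞ 4πs²|χ|² ds = 1, i.e. A² = (π·a_0^3)^(−1).
Substituting u = s/a_0, A², 4π and the length scale all cancel in the ratio: P = ∫_{0.43}^{∞} u^2·e^(-2·u) du / ∫_{0}^{∞} u^2·e^(-2·u) du.
Using ∫ u^2·e^(-2·u) du = -(2·u^2 + 2·u + 1)·e^(-2·u)/4, the numerator is ≈ 0.235892 and the denominator is 1/4.
The region integral divided by the full integral gives P = 0.94357.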